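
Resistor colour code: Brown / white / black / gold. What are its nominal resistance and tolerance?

Brown → 1 (first significant figure)
White → 9 (second significant figure)
Black → ×1 multiplier
Gold → ±5% tolerance
19 × 1 = 19 Ω

19 Ω ±5%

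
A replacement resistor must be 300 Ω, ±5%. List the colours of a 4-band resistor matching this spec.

300 Ω = 30 × 10^1.
3 → orange
0 → black
Multiplier 10^1 → brown.
±5% tolerance → gold.

orange, black, brown, gold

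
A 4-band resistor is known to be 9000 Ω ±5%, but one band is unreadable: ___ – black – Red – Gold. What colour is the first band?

white

9000 Ω = 90 × 10^2.
The first band gives digit 9 of the significand, and 9 is white.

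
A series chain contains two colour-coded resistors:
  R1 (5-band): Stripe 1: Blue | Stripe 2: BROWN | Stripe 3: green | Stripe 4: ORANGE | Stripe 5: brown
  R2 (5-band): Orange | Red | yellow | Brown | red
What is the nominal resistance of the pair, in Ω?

R1: blue, brown, green → 615; orange ×10^3 → 615000 Ω.
R2: orange, red, yellow → 324; brown ×10 → 3240 Ω.
Series: 615000 + 3240 = 618240 Ω.

618240 Ω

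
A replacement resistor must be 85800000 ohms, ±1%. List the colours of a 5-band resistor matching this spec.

grey, green, grey, green, brown

85800000 Ω = 858 × 10^5.
8 → grey
5 → green
8 → grey
Multiplier 10^5 → green.
±1% tolerance → brown.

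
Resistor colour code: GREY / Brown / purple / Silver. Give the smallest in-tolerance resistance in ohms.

729000000 Ω

Grey → 8 (first significant figure)
Brown → 1 (second significant figure)
Violet → ×10^7 multiplier
Silver → ±10% tolerance
81 × 10000000 = 810000000 Ω
Smallest = 810000000 × (1 − 10/100) = 729000000 Ω.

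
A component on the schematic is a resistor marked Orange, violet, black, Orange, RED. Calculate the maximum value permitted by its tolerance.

Orange → 3 (first significant figure)
Violet → 7 (second significant figure)
Black → 0 (third significant figure)
Orange → ×10^3 multiplier
Red → ±2% tolerance
370 × 1000 = 370000 Ω
Maximum = 370000 × (1 + 2/100) = 377400 Ω.

377400 Ω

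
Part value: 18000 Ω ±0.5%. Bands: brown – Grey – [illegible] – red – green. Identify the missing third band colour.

black

18000 Ω = 180 × 10^2.
The third band gives digit 0 of the significand, and 0 is black.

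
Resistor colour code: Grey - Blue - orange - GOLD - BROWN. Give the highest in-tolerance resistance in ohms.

87.163 Ω

Grey → 8 (first significant figure)
Blue → 6 (second significant figure)
Orange → 3 (third significant figure)
Gold → ×0.1 multiplier
Brown → ±1% tolerance
863 × 0.1 = 86.3 Ω
Highest = 86.3 × (1 + 1/100) = 87.163 Ω.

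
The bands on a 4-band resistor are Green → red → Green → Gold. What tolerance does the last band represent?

The last band, gold, is the tolerance band.
Gold corresponds to ±5%.

±5%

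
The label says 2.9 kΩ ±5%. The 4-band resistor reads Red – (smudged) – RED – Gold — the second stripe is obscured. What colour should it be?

2900 Ω = 29 × 10^2.
The second band gives digit 9 of the significand, and 9 is white.

white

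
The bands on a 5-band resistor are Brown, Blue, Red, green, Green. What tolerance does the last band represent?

The last band, green, is the tolerance band.
Green corresponds to ±0.5%.

±0.5%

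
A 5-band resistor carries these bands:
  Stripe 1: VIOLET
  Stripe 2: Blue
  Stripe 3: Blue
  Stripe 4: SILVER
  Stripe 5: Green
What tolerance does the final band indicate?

±0.5%

The last band, green, is the tolerance band.
Green corresponds to ±0.5%.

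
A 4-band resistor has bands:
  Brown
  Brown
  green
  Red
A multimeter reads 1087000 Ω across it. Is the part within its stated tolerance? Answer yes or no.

yes

Brown → 1 (first significant figure)
Brown → 1 (second significant figure)
Green → ×10^5 multiplier
Red → ±2% tolerance
11 × 100000 = 1100000 Ω
Allowed range: 1078000 Ω to 1122000 Ω.
1087000 Ω lies inside that range.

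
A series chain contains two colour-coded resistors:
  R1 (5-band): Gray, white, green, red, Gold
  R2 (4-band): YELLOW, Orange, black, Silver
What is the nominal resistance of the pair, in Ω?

R1: grey, white, green → 895; red ×10^2 → 89500 Ω.
R2: yellow, orange → 43; black ×1 → 43 Ω.
Series: 89500 + 43 = 89543 Ω.

89543 Ω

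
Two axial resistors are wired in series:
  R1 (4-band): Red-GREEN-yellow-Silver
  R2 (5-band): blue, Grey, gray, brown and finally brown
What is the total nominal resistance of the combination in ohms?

R1: red, green → 25; yellow ×10^4 → 250000 Ω.
R2: blue, grey, grey → 688; brown ×10 → 6880 Ω.
Series: 250000 + 6880 = 256880 Ω.

256880 Ω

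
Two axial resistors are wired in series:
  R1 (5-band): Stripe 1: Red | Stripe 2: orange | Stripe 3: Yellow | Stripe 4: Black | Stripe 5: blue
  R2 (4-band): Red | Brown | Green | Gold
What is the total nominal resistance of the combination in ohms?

R1: red, orange, yellow → 234; black ×1 → 234 Ω.
R2: red, brown → 21; green ×10^5 → 2100000 Ω.
Series: 234 + 2100000 = 2100234 Ω.

2100234 Ω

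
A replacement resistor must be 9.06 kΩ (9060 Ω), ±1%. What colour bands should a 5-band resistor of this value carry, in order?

9060 Ω = 906 × 10^1.
9 → white
0 → black
6 → blue
Multiplier 10^1 → brown.
±1% tolerance → brown.

white, black, blue, brown, brown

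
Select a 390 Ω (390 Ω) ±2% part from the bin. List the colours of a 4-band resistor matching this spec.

390 Ω = 39 × 10^1.
3 → orange
9 → white
Multiplier 10^1 → brown.
±2% tolerance → red.

orange, white, brown, red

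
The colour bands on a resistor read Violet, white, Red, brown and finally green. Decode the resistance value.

Violet → 7 (first significant figure)
White → 9 (second significant figure)
Red → 2 (third significant figure)
Brown → ×10 multiplier
792 × 10 = 7920 Ω

7920 Ω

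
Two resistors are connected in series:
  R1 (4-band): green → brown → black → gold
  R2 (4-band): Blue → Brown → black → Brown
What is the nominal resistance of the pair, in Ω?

112 Ω

R1: green, brown → 51; black ×1 → 51 Ω.
R2: blue, brown → 61; black ×1 → 61 Ω.
Series: 51 + 61 = 112 Ω.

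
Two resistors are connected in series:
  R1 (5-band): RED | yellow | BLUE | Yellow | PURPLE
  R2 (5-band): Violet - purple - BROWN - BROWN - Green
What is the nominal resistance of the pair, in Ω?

R1: red, yellow, blue → 246; yellow ×10^4 → 2460000 Ω.
R2: violet, violet, brown → 771; brown ×10 → 7710 Ω.
Series: 2460000 + 7710 = 2467710 Ω.

2467710 Ω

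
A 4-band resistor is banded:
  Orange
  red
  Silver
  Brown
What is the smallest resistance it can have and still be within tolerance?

Orange → 3 (first significant figure)
Red → 2 (second significant figure)
Silver → ×0.01 multiplier
Brown → ±1% tolerance
32 × 0.01 = 0.32 Ω
Smallest = 0.32 × (1 − 1/100) = 0.3168 Ω.

0.3168 Ω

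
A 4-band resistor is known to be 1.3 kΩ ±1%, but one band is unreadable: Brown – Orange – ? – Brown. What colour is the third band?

red

1300 Ω = 13 × 10^2.
The third band is the multiplier, 10^2, which is red.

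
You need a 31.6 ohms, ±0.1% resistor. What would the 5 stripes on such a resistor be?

31.6 Ω = 316 × 10^-1.
3 → orange
1 → brown
6 → blue
Multiplier 10^-1 → gold.
±0.1% tolerance → violet.

orange, brown, blue, gold, violet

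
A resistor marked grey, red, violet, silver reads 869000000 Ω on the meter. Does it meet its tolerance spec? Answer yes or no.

Grey → 8 (first significant figure)
Red → 2 (second significant figure)
Violet → ×10^7 multiplier
Silver → ±10% tolerance
82 × 10000000 = 820000000 Ω
Allowed range: 738000000 Ω to 902000000 Ω.
869000000 Ω lies inside that range.

yes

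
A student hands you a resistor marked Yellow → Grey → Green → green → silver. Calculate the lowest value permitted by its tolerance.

Yellow → 4 (first significant figure)
Grey → 8 (second significant figure)
Green → 5 (third significant figure)
Green → ×10^5 multiplier
Silver → ±10% tolerance
485 × 100000 = 48500000 Ω
Lowest = 48500000 × (1 − 10/100) = 43650000 Ω.

43650000 Ω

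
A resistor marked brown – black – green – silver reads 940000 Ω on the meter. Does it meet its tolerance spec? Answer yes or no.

yes

Brown → 1 (first significant figure)
Black → 0 (second significant figure)
Green → ×10^5 multiplier
Silver → ±10% tolerance
10 × 100000 = 1000000 Ω
Allowed range: 900000 Ω to 1100000 Ω.
940000 Ω lies inside that range.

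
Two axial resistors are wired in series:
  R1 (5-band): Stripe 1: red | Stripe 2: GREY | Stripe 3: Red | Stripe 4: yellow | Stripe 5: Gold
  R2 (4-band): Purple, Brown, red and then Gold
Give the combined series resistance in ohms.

R1: red, grey, red → 282; yellow ×10^4 → 2820000 Ω.
R2: violet, brown → 71; red ×10^2 → 7100 Ω.
Series: 2820000 + 7100 = 2827100 Ω.

2827100 Ω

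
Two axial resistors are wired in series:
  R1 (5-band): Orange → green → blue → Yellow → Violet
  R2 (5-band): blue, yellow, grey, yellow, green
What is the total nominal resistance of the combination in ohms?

R1: orange, green, blue → 356; yellow ×10^4 → 3560000 Ω.
R2: blue, yellow, grey → 648; yellow ×10^4 → 6480000 Ω.
Series: 3560000 + 6480000 = 10040000 Ω.

10040000 Ω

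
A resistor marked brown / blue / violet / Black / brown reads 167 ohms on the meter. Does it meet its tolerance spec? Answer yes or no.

yes

Brown → 1 (first significant figure)
Blue → 6 (second significant figure)
Violet → 7 (third significant figure)
Black → ×1 multiplier
Brown → ±1% tolerance
167 × 1 = 167 Ω
Allowed range: 165.33 Ω to 168.67 Ω.
167 ohms lies inside that range.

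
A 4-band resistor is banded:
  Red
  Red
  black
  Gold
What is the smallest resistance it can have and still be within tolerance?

Red → 2 (first significant figure)
Red → 2 (second significant figure)
Black → ×1 multiplier
Gold → ±5% tolerance
22 × 1 = 22 Ω
Smallest = 22 × (1 − 5/100) = 20.9 Ω.

20.9 Ω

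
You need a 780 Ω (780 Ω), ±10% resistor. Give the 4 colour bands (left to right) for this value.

780 Ω = 78 × 10^1.
7 → violet
8 → grey
Multiplier 10^1 → brown.
±10% tolerance → silver.

violet, grey, brown, silver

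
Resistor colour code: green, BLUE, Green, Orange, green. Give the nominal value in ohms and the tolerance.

Green → 5 (first significant figure)
Blue → 6 (second significant figure)
Green → 5 (third significant figure)
Orange → ×10^3 multiplier
Green → ±0.5% tolerance
565 × 1000 = 565000 Ω

565000 Ω ±0.5%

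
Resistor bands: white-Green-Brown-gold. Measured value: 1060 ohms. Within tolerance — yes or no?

White → 9 (first significant figure)
Green → 5 (second significant figure)
Brown → ×10 multiplier
Gold → ±5% tolerance
95 × 10 = 950 Ω
Allowed range: 902.5 Ω to 997.5 Ω.
1060 ohms lies outside that range.

no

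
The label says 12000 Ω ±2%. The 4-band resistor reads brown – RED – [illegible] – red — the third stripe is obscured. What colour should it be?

12000 Ω = 12 × 10^3.
The third band is the multiplier, 10^3, which is orange.

orange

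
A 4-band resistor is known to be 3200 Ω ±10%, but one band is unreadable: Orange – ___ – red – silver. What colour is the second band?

red

3200 Ω = 32 × 10^2.
The second band gives digit 2 of the significand, and 2 is red.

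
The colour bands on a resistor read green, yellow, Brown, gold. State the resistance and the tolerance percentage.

Green → 5 (first significant figure)
Yellow → 4 (second significant figure)
Brown → ×10 multiplier
Gold → ±5% tolerance
54 × 10 = 540 Ω

540 Ω ±5%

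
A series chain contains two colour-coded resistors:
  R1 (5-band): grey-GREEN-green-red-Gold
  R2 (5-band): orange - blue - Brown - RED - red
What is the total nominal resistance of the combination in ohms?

R1: grey, green, green → 855; red ×10^2 → 85500 Ω.
R2: orange, blue, brown → 361; red ×10^2 → 36100 Ω.
Series: 85500 + 36100 = 121600 Ω.

121600 Ω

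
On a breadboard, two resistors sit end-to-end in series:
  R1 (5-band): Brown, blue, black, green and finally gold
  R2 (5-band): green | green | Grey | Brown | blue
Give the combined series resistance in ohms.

R1: brown, blue, black → 160; green ×10^5 → 16000000 Ω.
R2: green, green, grey → 558; brown ×10 → 5580 Ω.
Series: 16000000 + 5580 = 16005580 Ω.

16005580 Ω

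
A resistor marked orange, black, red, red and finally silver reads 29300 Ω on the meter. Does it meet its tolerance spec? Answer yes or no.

Orange → 3 (first significant figure)
Black → 0 (second significant figure)
Red → 2 (third significant figure)
Red → ×10^2 multiplier
Silver → ±10% tolerance
302 × 100 = 30200 Ω
Allowed range: 27180 Ω to 33220 Ω.
29300 Ω lies inside that range.

yes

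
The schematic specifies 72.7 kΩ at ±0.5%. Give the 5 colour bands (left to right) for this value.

72700 Ω = 727 × 10^2.
7 → violet
2 → red
7 → violet
Multiplier 10^2 → red.
±0.5% tolerance → green.

violet, red, violet, red, green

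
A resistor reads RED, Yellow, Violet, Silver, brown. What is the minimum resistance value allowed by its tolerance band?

2.4453 Ω

Red → 2 (first significant figure)
Yellow → 4 (second significant figure)
Violet → 7 (third significant figure)
Silver → ×0.01 multiplier
Brown → ±1% tolerance
247 × 0.01 = 2.47 Ω
Minimum = 2.47 × (1 − 1/100) = 2.4453 Ω.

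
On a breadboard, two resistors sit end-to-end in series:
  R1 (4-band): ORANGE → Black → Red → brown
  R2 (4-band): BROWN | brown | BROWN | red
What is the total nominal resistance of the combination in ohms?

3110 Ω

R1: orange, black → 30; red ×10^2 → 3000 Ω.
R2: brown, brown → 11; brown ×10 → 110 Ω.
Series: 3000 + 110 = 3110 Ω.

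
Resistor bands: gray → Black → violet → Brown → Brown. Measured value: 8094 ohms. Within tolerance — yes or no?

yes

Grey → 8 (first significant figure)
Black → 0 (second significant figure)
Violet → 7 (third significant figure)
Brown → ×10 multiplier
Brown → ±1% tolerance
807 × 10 = 8070 Ω
Allowed range: 7989.3 Ω to 8150.7 Ω.
8094 ohms lies inside that range.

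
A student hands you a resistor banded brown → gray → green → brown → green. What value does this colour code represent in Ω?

Brown → 1 (first significant figure)
Grey → 8 (second significant figure)
Green → 5 (third significant figure)
Brown → ×10 multiplier
185 × 10 = 1850 Ω

1850 Ω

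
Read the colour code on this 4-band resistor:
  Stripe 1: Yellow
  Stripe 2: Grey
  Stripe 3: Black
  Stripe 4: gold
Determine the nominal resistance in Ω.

Yellow → 4 (first significant figure)
Grey → 8 (second significant figure)
Black → ×1 multiplier
48 × 1 = 48 Ω

48 Ω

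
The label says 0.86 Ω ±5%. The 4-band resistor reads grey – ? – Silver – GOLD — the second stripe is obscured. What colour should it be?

blue

0.86 Ω = 86 × 10^-2.
The second band gives digit 6 of the significand, and 6 is blue.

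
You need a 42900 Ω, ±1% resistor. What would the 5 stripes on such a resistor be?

yellow, red, white, red, brown

42900 Ω = 429 × 10^2.
4 → yellow
2 → red
9 → white
Multiplier 10^2 → red.
±1% tolerance → brown.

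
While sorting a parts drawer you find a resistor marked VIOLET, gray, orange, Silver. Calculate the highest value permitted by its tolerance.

85800 Ω

Violet → 7 (first significant figure)
Grey → 8 (second significant figure)
Orange → ×10^3 multiplier
Silver → ±10% tolerance
78 × 1000 = 78000 Ω
Highest = 78000 × (1 + 10/100) = 85800 Ω.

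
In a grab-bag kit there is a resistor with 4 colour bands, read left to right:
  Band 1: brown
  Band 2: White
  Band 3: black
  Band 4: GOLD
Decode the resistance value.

19 Ω

Brown → 1 (first significant figure)
White → 9 (second significant figure)
Black → ×1 multiplier
19 × 1 = 19 Ω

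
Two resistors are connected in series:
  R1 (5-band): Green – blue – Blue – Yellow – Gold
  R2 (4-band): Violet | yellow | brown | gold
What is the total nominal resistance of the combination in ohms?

5660740 Ω

R1: green, blue, blue → 566; yellow ×10^4 → 5660000 Ω.
R2: violet, yellow → 74; brown ×10 → 740 Ω.
Series: 5660000 + 740 = 5660740 Ω.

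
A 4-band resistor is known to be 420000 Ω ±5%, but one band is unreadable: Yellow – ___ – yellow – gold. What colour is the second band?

420000 Ω = 42 × 10^4.
The second band gives digit 2 of the significand, and 2 is red.

red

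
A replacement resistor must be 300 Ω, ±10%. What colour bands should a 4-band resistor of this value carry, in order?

orange, black, brown, silver

300 Ω = 30 × 10^1.
3 → orange
0 → black
Multiplier 10^1 → brown.
±10% tolerance → silver.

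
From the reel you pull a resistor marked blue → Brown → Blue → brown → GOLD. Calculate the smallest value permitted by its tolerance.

Blue → 6 (first significant figure)
Brown → 1 (second significant figure)
Blue → 6 (third significant figure)
Brown → ×10 multiplier
Gold → ±5% tolerance
616 × 10 = 6160 Ω
Smallest = 6160 × (1 − 5/100) = 5852 Ω.

5852 Ω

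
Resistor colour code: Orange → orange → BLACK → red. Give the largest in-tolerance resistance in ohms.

33.66 Ω

Orange → 3 (first significant figure)
Orange → 3 (second significant figure)
Black → ×1 multiplier
Red → ±2% tolerance
33 × 1 = 33 Ω
Largest = 33 × (1 + 2/100) = 33.66 Ω.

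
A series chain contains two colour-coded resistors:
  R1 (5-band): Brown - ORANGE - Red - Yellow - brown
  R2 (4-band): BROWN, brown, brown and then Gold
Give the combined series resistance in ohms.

1320110 Ω

R1: brown, orange, red → 132; yellow ×10^4 → 1320000 Ω.
R2: brown, brown → 11; brown ×10 → 110 Ω.
Series: 1320000 + 110 = 1320110 Ω.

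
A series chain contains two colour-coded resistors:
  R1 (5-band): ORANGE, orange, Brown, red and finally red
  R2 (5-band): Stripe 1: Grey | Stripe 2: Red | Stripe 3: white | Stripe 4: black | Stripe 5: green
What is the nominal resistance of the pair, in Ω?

R1: orange, orange, brown → 331; red ×10^2 → 33100 Ω.
R2: grey, red, white → 829; black ×1 → 829 Ω.
Series: 33100 + 829 = 33929 Ω.

33929 Ω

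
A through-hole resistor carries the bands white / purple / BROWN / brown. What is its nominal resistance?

970 Ω

White → 9 (first significant figure)
Violet → 7 (second significant figure)
Brown → ×10 multiplier
97 × 10 = 970 Ω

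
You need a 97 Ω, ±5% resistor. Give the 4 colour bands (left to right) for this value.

97 Ω = 97 × 10^0.
9 → white
7 → violet
Multiplier 10^0 → black.
±5% tolerance → gold.

white, violet, black, gold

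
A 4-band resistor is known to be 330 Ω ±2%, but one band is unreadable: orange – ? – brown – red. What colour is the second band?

orange

330 Ω = 33 × 10^1.
The second band gives digit 3 of the significand, and 3 is orange.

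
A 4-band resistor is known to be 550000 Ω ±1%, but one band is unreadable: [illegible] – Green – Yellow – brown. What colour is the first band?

green

550000 Ω = 55 × 10^4.
The first band gives digit 5 of the significand, and 5 is green.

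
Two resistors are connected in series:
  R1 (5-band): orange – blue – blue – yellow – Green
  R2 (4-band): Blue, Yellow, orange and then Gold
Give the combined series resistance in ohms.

R1: orange, blue, blue → 366; yellow ×10^4 → 3660000 Ω.
R2: blue, yellow → 64; orange ×10^3 → 64000 Ω.
Series: 3660000 + 64000 = 3724000 Ω.

3724000 Ω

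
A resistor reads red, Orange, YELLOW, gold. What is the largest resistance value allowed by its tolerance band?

241500 Ω

Red → 2 (first significant figure)
Orange → 3 (second significant figure)
Yellow → ×10^4 multiplier
Gold → ±5% tolerance
23 × 10000 = 230000 Ω
Largest = 230000 × (1 + 5/100) = 241500 Ω.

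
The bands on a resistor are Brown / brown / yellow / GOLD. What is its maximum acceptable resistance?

115500 Ω

Brown → 1 (first significant figure)
Brown → 1 (second significant figure)
Yellow → ×10^4 multiplier
Gold → ±5% tolerance
11 × 10000 = 110000 Ω
Maximum = 110000 × (1 + 5/100) = 115500 Ω.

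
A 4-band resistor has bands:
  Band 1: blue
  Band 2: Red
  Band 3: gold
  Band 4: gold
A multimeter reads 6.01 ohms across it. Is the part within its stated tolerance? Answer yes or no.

Blue → 6 (first significant figure)
Red → 2 (second significant figure)
Gold → ×0.1 multiplier
Gold → ±5% tolerance
62 × 0.1 = 6.2 Ω
Allowed range: 5.89 Ω to 6.51 Ω.
6.01 ohms lies inside that range.

yes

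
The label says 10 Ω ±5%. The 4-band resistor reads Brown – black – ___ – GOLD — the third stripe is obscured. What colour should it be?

black

10 Ω = 10 × 10^0.
The third band is the multiplier, 10^0, which is black.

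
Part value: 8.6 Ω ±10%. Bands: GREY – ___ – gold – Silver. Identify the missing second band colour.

blue

8.6 Ω = 86 × 10^-1.
The second band gives digit 6 of the significand, and 6 is blue.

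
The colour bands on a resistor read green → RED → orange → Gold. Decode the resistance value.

52000 Ω

Green → 5 (first significant figure)
Red → 2 (second significant figure)
Orange → ×10^3 multiplier
52 × 1000 = 52000 Ω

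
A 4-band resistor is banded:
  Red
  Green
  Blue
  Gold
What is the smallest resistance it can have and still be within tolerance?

Red → 2 (first significant figure)
Green → 5 (second significant figure)
Blue → ×10^6 multiplier
Gold → ±5% tolerance
25 × 1000000 = 25000000 Ω
Smallest = 25000000 × (1 − 5/100) = 23750000 Ω.

23750000 Ω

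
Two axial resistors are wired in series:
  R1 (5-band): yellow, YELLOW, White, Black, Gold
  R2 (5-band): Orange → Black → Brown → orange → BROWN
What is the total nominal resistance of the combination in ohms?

R1: yellow, yellow, white → 449; black ×1 → 449 Ω.
R2: orange, black, brown → 301; orange ×10^3 → 301000 Ω.
Series: 449 + 301000 = 301449 Ω.

301449 Ω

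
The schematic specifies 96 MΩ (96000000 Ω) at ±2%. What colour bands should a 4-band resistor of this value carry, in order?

96000000 Ω = 96 × 10^6.
9 → white
6 → blue
Multiplier 10^6 → blue.
±2% tolerance → red.

white, blue, blue, red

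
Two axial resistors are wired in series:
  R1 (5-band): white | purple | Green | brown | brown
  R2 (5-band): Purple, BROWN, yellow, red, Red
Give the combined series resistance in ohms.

R1: white, violet, green → 975; brown ×10 → 9750 Ω.
R2: violet, brown, yellow → 714; red ×10^2 → 71400 Ω.
Series: 9750 + 71400 = 81150 Ω.

81150 Ω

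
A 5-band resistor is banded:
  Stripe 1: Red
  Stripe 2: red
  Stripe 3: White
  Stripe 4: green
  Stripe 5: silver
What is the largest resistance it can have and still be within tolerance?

25190000 Ω

Red → 2 (first significant figure)
Red → 2 (second significant figure)
White → 9 (third significant figure)
Green → ×10^5 multiplier
Silver → ±10% tolerance
229 × 100000 = 22900000 Ω
Largest = 22900000 × (1 + 10/100) = 25190000 Ω.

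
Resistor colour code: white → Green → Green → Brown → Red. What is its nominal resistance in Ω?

White → 9 (first significant figure)
Green → 5 (second significant figure)
Green → 5 (third significant figure)
Brown → ×10 multiplier
955 × 10 = 9550 Ω

9550 Ω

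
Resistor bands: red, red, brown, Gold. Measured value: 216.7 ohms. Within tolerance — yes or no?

Red → 2 (first significant figure)
Red → 2 (second significant figure)
Brown → ×10 multiplier
Gold → ±5% tolerance
22 × 10 = 220 Ω
Allowed range: 209 Ω to 231 Ω.
216.7 ohms lies inside that range.

yes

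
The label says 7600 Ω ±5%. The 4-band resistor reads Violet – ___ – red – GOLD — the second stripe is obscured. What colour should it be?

7600 Ω = 76 × 10^2.
The second band gives digit 6 of the significand, and 6 is blue.

blue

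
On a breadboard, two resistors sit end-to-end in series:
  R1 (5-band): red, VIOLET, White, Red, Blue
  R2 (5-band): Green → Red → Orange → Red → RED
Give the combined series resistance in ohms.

80200 Ω

R1: red, violet, white → 279; red ×10^2 → 27900 Ω.
R2: green, red, orange → 523; red ×10^2 → 52300 Ω.
Series: 27900 + 52300 = 80200 Ω.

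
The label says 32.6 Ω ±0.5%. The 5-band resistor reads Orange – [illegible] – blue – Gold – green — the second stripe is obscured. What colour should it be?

red

32.6 Ω = 326 × 10^-1.
The second band gives digit 2 of the significand, and 2 is red.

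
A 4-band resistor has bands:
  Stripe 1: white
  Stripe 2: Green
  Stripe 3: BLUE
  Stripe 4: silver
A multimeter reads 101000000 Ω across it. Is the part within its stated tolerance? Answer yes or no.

White → 9 (first significant figure)
Green → 5 (second significant figure)
Blue → ×10^6 multiplier
Silver → ±10% tolerance
95 × 1000000 = 95000000 Ω
Allowed range: 85500000 Ω to 104500000 Ω.
101000000 Ω lies inside that range.

yes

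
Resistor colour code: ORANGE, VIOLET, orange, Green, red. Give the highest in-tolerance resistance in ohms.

Orange → 3 (first significant figure)
Violet → 7 (second significant figure)
Orange → 3 (third significant figure)
Green → ×10^5 multiplier
Red → ±2% tolerance
373 × 100000 = 37300000 Ω
Highest = 37300000 × (1 + 2/100) = 38046000 Ω.

38046000 Ω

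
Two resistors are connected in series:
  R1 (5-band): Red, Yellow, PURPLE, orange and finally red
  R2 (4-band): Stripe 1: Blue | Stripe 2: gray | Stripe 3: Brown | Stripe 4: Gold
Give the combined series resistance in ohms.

247680 Ω

R1: red, yellow, violet → 247; orange ×10^3 → 247000 Ω.
R2: blue, grey → 68; brown ×10 → 680 Ω.
Series: 247000 + 680 = 247680 Ω.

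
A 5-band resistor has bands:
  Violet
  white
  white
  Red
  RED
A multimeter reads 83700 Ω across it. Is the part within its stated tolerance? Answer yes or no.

no

Violet → 7 (first significant figure)
White → 9 (second significant figure)
White → 9 (third significant figure)
Red → ×10^2 multiplier
Red → ±2% tolerance
799 × 100 = 79900 Ω
Allowed range: 78302 Ω to 81498 Ω.
83700 Ω lies outside that range.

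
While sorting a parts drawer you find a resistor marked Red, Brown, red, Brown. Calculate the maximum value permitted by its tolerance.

Red → 2 (first significant figure)
Brown → 1 (second significant figure)
Red → ×10^2 multiplier
Brown → ±1% tolerance
21 × 100 = 2100 Ω
Maximum = 2100 × (1 + 1/100) = 2121 Ω.

2121 Ω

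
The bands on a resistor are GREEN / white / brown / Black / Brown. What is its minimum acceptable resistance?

585.09 Ω

Green → 5 (first significant figure)
White → 9 (second significant figure)
Brown → 1 (third significant figure)
Black → ×1 multiplier
Brown → ±1% tolerance
591 × 1 = 591 Ω
Minimum = 591 × (1 − 1/100) = 585.09 Ω.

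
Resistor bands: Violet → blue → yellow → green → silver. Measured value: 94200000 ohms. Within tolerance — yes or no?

no

Violet → 7 (first significant figure)
Blue → 6 (second significant figure)
Yellow → 4 (third significant figure)
Green → ×10^5 multiplier
Silver → ±10% tolerance
764 × 100000 = 76400000 Ω
Allowed range: 68760000 Ω to 84040000 Ω.
94200000 ohms lies outside that range.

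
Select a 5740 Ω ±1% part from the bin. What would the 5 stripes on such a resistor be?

5740 Ω = 574 × 10^1.
5 → green
7 → violet
4 → yellow
Multiplier 10^1 → brown.
±1% tolerance → brown.

green, violet, yellow, brown, brown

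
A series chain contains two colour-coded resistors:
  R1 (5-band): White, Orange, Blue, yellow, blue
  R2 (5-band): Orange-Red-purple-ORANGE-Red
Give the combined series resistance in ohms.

R1: white, orange, blue → 936; yellow ×10^4 → 9360000 Ω.
R2: orange, red, violet → 327; orange ×10^3 → 327000 Ω.
Series: 9360000 + 327000 = 9687000 Ω.

9687000 Ω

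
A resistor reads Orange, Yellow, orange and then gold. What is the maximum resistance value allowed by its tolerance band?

35700 Ω

Orange → 3 (first significant figure)
Yellow → 4 (second significant figure)
Orange → ×10^3 multiplier
Gold → ±5% tolerance
34 × 1000 = 34000 Ω
Maximum = 34000 × (1 + 5/100) = 35700 Ω.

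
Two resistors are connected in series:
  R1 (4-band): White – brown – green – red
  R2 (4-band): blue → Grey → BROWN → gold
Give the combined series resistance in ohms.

9100680 Ω

R1: white, brown → 91; green ×10^5 → 9100000 Ω.
R2: blue, grey → 68; brown ×10 → 680 Ω.
Series: 9100000 + 680 = 9100680 Ω.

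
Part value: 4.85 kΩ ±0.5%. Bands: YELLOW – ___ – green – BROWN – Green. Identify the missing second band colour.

4850 Ω = 485 × 10^1.
The second band gives digit 8 of the significand, and 8 is grey.

grey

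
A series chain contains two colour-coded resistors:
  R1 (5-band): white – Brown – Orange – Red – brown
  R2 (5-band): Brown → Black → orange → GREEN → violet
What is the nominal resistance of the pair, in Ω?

10391300 Ω

R1: white, brown, orange → 913; red ×10^2 → 91300 Ω.
R2: brown, black, orange → 103; green ×10^5 → 10300000 Ω.
Series: 91300 + 10300000 = 10391300 Ω.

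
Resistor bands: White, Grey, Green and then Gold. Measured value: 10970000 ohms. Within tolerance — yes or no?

White → 9 (first significant figure)
Grey → 8 (second significant figure)
Green → ×10^5 multiplier
Gold → ±5% tolerance
98 × 100000 = 9800000 Ω
Allowed range: 9310000 Ω to 10290000 Ω.
10970000 ohms lies outside that range.

no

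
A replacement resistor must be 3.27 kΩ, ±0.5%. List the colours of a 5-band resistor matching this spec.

orange, red, violet, brown, green

3270 Ω = 327 × 10^1.
3 → orange
2 → red
7 → violet
Multiplier 10^1 → brown.
±0.5% tolerance → green.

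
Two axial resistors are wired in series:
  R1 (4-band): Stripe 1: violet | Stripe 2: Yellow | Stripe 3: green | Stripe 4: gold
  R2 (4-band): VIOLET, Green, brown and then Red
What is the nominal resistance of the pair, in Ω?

7400750 Ω

R1: violet, yellow → 74; green ×10^5 → 7400000 Ω.
R2: violet, green → 75; brown ×10 → 750 Ω.
Series: 7400000 + 750 = 7400750 Ω.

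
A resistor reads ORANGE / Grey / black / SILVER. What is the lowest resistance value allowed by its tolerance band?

34.2 Ω

Orange → 3 (first significant figure)
Grey → 8 (second significant figure)
Black → ×1 multiplier
Silver → ±10% tolerance
38 × 1 = 38 Ω
Lowest = 38 × (1 − 10/100) = 34.2 Ω.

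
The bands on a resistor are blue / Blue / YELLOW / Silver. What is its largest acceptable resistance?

Blue → 6 (first significant figure)
Blue → 6 (second significant figure)
Yellow → ×10^4 multiplier
Silver → ±10% tolerance
66 × 10000 = 660000 Ω
Largest = 660000 × (1 + 10/100) = 726000 Ω.

726000 Ω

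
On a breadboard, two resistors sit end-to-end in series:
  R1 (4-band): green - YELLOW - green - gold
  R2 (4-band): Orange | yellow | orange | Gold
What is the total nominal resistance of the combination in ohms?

R1: green, yellow → 54; green ×10^5 → 5400000 Ω.
R2: orange, yellow → 34; orange ×10^3 → 34000 Ω.
Series: 5400000 + 34000 = 5434000 Ω.

5434000 Ω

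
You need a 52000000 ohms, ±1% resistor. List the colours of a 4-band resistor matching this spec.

52000000 Ω = 52 × 10^6.
5 → green
2 → red
Multiplier 10^6 → blue.
±1% tolerance → brown.

green, red, blue, brown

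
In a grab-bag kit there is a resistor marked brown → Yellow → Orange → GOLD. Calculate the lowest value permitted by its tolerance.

13300 Ω

Brown → 1 (first significant figure)
Yellow → 4 (second significant figure)
Orange → ×10^3 multiplier
Gold → ±5% tolerance
14 × 1000 = 14000 Ω
Lowest = 14000 × (1 − 5/100) = 13300 Ω.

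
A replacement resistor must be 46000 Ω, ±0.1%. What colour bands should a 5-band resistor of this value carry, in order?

yellow, blue, black, red, violet

46000 Ω = 460 × 10^2.
4 → yellow
6 → blue
0 → black
Multiplier 10^2 → red.
±0.1% tolerance → violet.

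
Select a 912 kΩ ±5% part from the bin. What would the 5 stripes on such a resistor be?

white, brown, red, orange, gold

912000 Ω = 912 × 10^3.
9 → white
1 → brown
2 → red
Multiplier 10^3 → orange.
±5% tolerance → gold.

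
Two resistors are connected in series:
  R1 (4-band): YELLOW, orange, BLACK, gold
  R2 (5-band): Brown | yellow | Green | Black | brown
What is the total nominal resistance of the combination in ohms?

188 Ω

R1: yellow, orange → 43; black ×1 → 43 Ω.
R2: brown, yellow, green → 145; black ×1 → 145 Ω.
Series: 43 + 145 = 188 Ω.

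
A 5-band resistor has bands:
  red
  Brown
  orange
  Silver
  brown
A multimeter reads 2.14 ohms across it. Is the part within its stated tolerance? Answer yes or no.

Red → 2 (first significant figure)
Brown → 1 (second significant figure)
Orange → 3 (third significant figure)
Silver → ×0.01 multiplier
Brown → ±1% tolerance
213 × 0.01 = 2.13 Ω
Allowed range: 2.1087 Ω to 2.1513 Ω.
2.14 ohms lies inside that range.

yes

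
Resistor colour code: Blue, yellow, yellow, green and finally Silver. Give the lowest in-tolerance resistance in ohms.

Blue → 6 (first significant figure)
Yellow → 4 (second significant figure)
Yellow → 4 (third significant figure)
Green → ×10^5 multiplier
Silver → ±10% tolerance
644 × 100000 = 64400000 Ω
Lowest = 64400000 × (1 − 10/100) = 57960000 Ω.

57960000 Ω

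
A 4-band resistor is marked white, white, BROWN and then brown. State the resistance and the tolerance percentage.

White → 9 (first significant figure)
White → 9 (second significant figure)
Brown → ×10 multiplier
Brown → ±1% tolerance
99 × 10 = 990 Ω

990 Ω ±1%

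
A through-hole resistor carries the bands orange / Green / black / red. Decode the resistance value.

Orange → 3 (first significant figure)
Green → 5 (second significant figure)
Black → ×1 multiplier
35 × 1 = 35 Ω

35 Ω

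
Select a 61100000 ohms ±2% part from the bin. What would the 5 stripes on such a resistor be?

61100000 Ω = 611 × 10^5.
6 → blue
1 → brown
1 → brown
Multiplier 10^5 → green.
±2% tolerance → red.

blue, brown, brown, green, red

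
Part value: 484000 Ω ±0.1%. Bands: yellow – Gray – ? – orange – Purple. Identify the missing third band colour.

yellow

484000 Ω = 484 × 10^3.
The third band gives digit 4 of the significand, and 4 is yellow.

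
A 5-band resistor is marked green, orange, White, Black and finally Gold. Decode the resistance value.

Green → 5 (first significant figure)
Orange → 3 (second significant figure)
White → 9 (third significant figure)
Black → ×1 multiplier
539 × 1 = 539 Ω

539 Ω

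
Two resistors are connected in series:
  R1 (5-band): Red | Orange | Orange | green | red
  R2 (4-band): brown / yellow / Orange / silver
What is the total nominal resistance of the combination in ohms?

R1: red, orange, orange → 233; green ×10^5 → 23300000 Ω.
R2: brown, yellow → 14; orange ×10^3 → 14000 Ω.
Series: 23300000 + 14000 = 23314000 Ω.

23314000 Ω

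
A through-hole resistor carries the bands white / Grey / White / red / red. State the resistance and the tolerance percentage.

White → 9 (first significant figure)
Grey → 8 (second significant figure)
White → 9 (third significant figure)
Red → ×10^2 multiplier
Red → ±2% tolerance
989 × 100 = 98900 Ω

98900 Ω ±2%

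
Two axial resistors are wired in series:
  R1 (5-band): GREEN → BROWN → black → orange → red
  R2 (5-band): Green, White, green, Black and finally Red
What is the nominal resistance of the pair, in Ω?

510595 Ω

R1: green, brown, black → 510; orange ×10^3 → 510000 Ω.
R2: green, white, green → 595; black ×1 → 595 Ω.
Series: 510000 + 595 = 510595 Ω.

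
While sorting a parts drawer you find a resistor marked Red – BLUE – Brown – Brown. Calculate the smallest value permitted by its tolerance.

257.4 Ω

Red → 2 (first significant figure)
Blue → 6 (second significant figure)
Brown → ×10 multiplier
Brown → ±1% tolerance
26 × 10 = 260 Ω
Smallest = 260 × (1 − 1/100) = 257.4 Ω.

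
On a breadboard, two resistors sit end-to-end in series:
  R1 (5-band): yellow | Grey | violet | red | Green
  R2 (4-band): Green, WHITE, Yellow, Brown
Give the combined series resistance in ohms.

638700 Ω

R1: yellow, grey, violet → 487; red ×10^2 → 48700 Ω.
R2: green, white → 59; yellow ×10^4 → 590000 Ω.
Series: 48700 + 590000 = 638700 Ω.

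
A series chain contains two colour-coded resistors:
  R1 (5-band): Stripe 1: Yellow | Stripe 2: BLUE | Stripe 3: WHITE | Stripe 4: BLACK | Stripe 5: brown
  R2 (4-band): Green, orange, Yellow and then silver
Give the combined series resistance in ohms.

R1: yellow, blue, white → 469; black ×1 → 469 Ω.
R2: green, orange → 53; yellow ×10^4 → 530000 Ω.
Series: 469 + 530000 = 530469 Ω.

530469 Ω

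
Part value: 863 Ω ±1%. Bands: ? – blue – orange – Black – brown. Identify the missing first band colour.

863 Ω = 863 × 10^0.
The first band gives digit 8 of the significand, and 8 is grey.

grey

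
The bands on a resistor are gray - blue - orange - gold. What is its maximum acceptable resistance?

Grey → 8 (first significant figure)
Blue → 6 (second significant figure)
Orange → ×10^3 multiplier
Gold → ±5% tolerance
86 × 1000 = 86000 Ω
Maximum = 86000 × (1 + 5/100) = 90300 Ω.

90300 Ω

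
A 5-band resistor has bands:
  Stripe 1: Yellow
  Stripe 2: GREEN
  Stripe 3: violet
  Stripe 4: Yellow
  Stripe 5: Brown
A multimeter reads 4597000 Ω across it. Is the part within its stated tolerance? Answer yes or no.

Yellow → 4 (first significant figure)
Green → 5 (second significant figure)
Violet → 7 (third significant figure)
Yellow → ×10^4 multiplier
Brown → ±1% tolerance
457 × 10000 = 4570000 Ω
Allowed range: 4524300 Ω to 4615700 Ω.
4597000 Ω lies inside that range.

yes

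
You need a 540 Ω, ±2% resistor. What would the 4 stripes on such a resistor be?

540 Ω = 54 × 10^1.
5 → green
4 → yellow
Multiplier 10^1 → brown.
±2% tolerance → red.

green, yellow, brown, red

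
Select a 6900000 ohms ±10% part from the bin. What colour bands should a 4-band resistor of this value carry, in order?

6900000 Ω = 69 × 10^5.
6 → blue
9 → white
Multiplier 10^5 → green.
±10% tolerance → silver.

blue, white, green, silver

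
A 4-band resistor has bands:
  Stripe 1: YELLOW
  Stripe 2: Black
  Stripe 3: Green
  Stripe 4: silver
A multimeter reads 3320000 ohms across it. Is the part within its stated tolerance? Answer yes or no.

no

Yellow → 4 (first significant figure)
Black → 0 (second significant figure)
Green → ×10^5 multiplier
Silver → ±10% tolerance
40 × 100000 = 4000000 Ω
Allowed range: 3600000 Ω to 4400000 Ω.
3320000 ohms lies outside that range.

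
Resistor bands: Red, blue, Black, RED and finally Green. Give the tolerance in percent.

±0.5%

The last band, green, is the tolerance band.
Green corresponds to ±0.5%.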